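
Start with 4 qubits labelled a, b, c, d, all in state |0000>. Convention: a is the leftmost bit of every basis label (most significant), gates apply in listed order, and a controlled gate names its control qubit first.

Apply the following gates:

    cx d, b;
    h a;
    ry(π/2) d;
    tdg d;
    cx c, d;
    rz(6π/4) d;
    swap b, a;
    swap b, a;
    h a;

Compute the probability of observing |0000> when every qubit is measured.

The probability of measuring |0000> is 1/2. Key observation: the block from step 7 through step 8 cancels to the identity and can be dropped.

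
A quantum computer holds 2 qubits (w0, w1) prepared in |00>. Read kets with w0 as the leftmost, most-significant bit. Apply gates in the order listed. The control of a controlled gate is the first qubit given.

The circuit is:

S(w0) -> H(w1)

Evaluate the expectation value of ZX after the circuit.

The observable ZX averages to 1.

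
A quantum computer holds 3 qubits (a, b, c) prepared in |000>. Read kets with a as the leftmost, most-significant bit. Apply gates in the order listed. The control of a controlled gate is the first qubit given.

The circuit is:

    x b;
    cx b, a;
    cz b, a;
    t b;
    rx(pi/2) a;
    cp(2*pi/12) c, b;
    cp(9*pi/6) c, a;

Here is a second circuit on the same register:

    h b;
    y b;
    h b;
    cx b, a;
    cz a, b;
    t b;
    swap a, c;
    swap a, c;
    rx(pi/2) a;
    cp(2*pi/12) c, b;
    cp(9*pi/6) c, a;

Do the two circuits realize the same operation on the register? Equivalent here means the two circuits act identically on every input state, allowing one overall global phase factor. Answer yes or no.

No, they are not equivalent — no single phase factor reconciles the two unitaries.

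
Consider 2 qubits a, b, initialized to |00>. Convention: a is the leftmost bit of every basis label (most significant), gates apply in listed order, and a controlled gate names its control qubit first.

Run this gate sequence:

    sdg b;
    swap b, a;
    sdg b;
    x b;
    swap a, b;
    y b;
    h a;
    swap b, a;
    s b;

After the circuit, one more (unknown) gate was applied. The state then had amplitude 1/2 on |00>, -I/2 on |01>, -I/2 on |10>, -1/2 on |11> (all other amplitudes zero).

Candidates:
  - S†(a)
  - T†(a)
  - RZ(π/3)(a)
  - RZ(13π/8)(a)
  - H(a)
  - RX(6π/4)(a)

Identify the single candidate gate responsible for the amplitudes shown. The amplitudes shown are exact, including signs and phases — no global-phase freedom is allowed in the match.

The unique candidate consistent with the amplitudes is RX(6π/4)(a).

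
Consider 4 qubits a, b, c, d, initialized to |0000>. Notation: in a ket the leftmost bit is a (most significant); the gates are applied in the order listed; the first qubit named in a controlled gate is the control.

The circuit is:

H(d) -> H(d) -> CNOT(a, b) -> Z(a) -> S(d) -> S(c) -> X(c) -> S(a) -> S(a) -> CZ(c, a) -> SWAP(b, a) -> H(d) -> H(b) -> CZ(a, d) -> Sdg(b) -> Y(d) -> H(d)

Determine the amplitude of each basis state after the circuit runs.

The final amplitudes are -sqrt(2)*I/2 on |0011>, -sqrt(2)/2 on |0111>, and 0 on every other basis state.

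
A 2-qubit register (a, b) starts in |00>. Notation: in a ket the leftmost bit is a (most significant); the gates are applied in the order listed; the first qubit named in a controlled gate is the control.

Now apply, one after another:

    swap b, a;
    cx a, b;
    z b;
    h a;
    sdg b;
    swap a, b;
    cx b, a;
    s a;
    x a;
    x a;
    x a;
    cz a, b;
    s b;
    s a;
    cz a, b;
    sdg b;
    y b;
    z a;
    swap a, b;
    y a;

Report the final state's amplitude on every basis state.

The resulting statevector has amplitude 0 on |00>, -sqrt(2)*I/2 on |01>, sqrt(2)*I/2 on |10>, 0 on |11>. Key observation: gates 10-11 undo each other exactly, leaving only the rest of the circuit to track.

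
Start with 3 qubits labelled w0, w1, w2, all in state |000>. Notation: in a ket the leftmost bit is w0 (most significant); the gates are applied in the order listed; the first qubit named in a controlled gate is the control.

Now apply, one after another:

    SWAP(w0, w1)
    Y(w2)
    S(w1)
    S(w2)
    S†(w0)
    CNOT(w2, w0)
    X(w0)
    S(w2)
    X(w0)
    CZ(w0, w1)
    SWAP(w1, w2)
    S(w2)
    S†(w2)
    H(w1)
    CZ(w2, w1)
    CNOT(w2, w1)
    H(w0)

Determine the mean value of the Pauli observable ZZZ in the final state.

The expectation value of ZZZ is 0.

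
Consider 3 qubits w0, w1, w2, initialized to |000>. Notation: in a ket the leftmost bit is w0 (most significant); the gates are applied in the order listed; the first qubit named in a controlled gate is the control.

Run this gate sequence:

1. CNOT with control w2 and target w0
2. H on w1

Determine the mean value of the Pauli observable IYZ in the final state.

In the final state, IYZ has expectation 0.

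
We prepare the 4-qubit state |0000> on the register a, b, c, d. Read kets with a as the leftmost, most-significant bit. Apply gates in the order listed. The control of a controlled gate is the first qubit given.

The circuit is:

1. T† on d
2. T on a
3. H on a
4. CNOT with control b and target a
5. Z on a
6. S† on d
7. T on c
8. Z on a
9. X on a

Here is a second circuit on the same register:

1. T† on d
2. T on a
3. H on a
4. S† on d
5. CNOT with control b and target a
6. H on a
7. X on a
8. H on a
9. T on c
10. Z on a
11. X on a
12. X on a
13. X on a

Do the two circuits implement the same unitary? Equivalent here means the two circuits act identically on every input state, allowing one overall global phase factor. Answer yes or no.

Yes, they are equivalent — the unitaries differ by at most a global phase.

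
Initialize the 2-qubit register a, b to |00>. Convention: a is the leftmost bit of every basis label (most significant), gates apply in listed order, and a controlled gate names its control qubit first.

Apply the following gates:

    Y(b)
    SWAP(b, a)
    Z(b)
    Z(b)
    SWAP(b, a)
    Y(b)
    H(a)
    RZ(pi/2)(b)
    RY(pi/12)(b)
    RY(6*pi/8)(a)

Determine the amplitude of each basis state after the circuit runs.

The final amplitudes are (-sqrt(2) + 2 + sqrt(6))*exp(3*I*pi/4)/8 on |00>, (-2*sqrt(3) + sqrt(2) + sqrt(6))*exp(3*I*pi/4)/8 on |01>, (-2*sqrt(3) - sqrt(6) - sqrt(2))*exp(3*I*pi/4)/8 on |10>, (-2 - sqrt(2) + sqrt(6))*exp(3*I*pi/4)/8 on |11>.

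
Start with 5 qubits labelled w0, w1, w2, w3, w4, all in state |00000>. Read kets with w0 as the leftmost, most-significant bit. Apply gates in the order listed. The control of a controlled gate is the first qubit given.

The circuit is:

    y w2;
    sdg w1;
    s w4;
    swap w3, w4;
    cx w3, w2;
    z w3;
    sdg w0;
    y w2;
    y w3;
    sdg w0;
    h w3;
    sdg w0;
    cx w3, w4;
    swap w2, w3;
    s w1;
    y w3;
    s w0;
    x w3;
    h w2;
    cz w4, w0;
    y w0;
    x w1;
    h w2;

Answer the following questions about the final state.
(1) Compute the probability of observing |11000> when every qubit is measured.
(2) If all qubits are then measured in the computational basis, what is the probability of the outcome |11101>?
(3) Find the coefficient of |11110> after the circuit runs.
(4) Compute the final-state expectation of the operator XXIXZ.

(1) Outcome |11000> occurs with probability 1/2.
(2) Outcome |11101> occurs with probability 1/2.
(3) The amplitude on |11110> is 0.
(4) In the final state, XXIXZ has expectation 0.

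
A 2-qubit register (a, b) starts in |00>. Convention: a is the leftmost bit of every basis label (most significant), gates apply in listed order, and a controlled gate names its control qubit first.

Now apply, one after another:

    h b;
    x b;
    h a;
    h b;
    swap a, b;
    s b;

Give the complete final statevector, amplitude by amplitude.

After the circuit, the state carries amplitude sqrt(2)/2 on |00>, sqrt(2)*I/2 on |01>, 0 on |10>, 0 on |11>.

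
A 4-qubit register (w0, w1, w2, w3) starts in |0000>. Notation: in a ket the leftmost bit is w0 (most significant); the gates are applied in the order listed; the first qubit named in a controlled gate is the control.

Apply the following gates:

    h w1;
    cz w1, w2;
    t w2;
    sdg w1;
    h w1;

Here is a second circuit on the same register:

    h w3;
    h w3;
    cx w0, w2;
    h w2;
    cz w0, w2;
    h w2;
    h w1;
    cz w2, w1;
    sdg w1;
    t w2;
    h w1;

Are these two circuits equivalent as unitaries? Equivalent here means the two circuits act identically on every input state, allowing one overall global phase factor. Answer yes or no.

Yes: on every input state the two circuits agree up to one overall phase factor.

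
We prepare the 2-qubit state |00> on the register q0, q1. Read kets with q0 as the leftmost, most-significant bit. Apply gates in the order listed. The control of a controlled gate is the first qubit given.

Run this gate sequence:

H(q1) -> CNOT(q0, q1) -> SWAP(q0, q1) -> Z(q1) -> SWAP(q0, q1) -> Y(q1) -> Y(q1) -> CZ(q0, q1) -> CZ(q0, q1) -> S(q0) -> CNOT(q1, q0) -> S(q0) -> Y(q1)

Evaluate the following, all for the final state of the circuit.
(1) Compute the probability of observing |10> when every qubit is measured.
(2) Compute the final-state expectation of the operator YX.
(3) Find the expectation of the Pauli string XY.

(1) A full measurement returns |10> with probability 1/2.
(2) The expectation value of YX is -1.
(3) In the final state, XY has expectation 1.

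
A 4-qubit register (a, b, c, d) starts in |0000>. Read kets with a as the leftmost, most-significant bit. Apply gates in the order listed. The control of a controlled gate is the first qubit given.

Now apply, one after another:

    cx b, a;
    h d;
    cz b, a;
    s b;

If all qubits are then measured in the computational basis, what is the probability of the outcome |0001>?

Outcome |0001> occurs with probability 1/2.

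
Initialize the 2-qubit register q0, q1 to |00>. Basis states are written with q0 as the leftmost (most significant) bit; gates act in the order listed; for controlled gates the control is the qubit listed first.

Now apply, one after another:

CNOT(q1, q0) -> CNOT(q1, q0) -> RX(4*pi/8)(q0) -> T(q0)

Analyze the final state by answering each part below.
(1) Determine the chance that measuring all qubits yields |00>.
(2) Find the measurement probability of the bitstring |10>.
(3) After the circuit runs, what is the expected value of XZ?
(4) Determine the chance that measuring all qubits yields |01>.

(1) Outcome |00> occurs with probability 1/2. Key observation: the block from step 1 through step 2 cancels to the identity and can be dropped.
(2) Outcome |10> occurs with probability 1/2.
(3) In the final state, XZ has expectation sqrt(2)/2.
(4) The probability of measuring |01> is 0.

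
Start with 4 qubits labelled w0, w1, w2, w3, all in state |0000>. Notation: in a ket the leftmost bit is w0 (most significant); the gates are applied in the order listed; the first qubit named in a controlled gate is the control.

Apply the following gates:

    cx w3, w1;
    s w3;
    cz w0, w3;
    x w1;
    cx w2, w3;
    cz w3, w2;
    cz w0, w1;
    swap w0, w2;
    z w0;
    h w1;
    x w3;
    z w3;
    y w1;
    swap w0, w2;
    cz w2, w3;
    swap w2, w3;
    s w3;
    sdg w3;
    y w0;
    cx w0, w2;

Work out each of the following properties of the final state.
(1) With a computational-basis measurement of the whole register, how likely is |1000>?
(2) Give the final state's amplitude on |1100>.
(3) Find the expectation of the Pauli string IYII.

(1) The probability of measuring |1000> is 1/2.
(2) The amplitude on |1100> is sqrt(2)/2.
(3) The expectation value of IYII is 0.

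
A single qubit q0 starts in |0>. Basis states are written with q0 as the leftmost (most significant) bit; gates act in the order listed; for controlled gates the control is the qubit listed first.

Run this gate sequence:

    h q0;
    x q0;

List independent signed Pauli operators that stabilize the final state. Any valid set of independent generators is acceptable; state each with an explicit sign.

The stabilizer group can be generated by +X, among other valid generating sets.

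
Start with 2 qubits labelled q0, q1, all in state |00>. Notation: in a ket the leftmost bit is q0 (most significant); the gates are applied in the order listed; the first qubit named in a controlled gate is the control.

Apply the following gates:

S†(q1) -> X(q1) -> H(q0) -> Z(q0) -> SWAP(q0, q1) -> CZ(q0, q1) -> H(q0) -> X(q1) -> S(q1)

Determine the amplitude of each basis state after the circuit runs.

After the circuit, the state carries amplitude 1/2 on |00>, I/2 on |01>, -1/2 on |10>, -I/2 on |11>.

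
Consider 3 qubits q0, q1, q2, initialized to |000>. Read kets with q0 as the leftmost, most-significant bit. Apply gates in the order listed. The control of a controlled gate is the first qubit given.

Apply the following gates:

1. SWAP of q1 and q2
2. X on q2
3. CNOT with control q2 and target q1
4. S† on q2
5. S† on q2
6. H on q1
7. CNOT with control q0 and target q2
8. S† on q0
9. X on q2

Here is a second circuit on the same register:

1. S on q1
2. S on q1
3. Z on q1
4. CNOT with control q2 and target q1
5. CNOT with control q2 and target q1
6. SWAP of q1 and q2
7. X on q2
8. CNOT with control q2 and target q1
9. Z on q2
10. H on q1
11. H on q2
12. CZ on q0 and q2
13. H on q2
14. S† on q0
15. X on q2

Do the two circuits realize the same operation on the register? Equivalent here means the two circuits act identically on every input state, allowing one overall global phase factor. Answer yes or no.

Yes: on every input state the two circuits agree up to one overall phase factor.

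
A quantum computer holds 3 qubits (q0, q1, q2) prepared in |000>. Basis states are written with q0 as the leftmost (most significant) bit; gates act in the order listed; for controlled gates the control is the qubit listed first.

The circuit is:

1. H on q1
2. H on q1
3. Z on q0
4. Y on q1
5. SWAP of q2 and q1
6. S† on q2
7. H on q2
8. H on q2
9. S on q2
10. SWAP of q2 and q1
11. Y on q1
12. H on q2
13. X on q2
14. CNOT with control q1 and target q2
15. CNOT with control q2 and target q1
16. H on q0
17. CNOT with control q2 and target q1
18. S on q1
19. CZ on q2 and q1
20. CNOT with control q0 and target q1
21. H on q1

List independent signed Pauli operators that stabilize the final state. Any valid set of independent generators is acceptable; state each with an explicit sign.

One valid set of independent stabilizer generators is +XZI, +ZXI, +IIX (any independent generating set of the same group is equally correct). Key observation: steps 4-11 multiply out to the identity, so the circuit reduces to the remaining gates.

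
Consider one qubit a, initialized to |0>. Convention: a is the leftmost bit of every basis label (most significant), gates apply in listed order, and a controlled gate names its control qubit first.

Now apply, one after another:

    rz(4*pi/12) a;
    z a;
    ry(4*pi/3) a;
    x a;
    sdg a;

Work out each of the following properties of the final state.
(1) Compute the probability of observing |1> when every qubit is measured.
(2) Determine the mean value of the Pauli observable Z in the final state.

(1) Outcome |1> occurs with probability 1/4.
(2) The observable Z averages to 1/2.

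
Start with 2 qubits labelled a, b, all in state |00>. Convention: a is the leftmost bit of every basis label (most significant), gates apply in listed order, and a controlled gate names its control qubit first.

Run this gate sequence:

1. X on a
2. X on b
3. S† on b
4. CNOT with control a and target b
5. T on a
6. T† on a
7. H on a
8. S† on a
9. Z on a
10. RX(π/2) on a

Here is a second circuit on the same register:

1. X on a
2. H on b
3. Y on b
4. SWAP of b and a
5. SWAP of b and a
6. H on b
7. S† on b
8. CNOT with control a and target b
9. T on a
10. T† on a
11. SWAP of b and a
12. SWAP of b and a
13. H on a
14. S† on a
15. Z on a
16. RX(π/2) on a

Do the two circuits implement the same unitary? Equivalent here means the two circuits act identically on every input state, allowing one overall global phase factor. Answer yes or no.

No, they are not equivalent — no single phase factor reconciles the two unitaries.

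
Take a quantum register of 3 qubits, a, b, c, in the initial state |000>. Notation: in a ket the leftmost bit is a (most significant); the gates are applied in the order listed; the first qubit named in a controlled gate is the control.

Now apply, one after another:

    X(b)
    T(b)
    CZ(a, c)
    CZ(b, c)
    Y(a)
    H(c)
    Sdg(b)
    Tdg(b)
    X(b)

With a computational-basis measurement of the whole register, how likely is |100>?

A full measurement returns |100> with probability 1/2.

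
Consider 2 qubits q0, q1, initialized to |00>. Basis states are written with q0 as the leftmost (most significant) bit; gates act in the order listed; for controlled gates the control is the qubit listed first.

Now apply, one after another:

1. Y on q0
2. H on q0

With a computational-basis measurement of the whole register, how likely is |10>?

The probability of measuring |10> is 1/2.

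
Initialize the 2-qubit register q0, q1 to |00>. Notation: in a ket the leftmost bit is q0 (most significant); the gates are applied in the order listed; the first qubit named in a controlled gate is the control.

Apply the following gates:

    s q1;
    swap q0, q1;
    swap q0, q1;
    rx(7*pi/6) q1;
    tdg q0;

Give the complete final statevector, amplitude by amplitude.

The final amplitudes are -sqrt(6)/4 + sqrt(2)/4 on |00>, I*(-sqrt(6) - sqrt(2))/4 on |01>, 0 on |10>, 0 on |11>. Key observation: the block from step 2 through step 3 cancels to the identity and can be dropped.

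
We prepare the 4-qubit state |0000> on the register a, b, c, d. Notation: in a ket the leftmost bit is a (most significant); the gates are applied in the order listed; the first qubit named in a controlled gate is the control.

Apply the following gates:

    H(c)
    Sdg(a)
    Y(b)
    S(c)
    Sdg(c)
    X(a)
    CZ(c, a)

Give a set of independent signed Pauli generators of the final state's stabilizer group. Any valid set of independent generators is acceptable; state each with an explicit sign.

The stabilizer group can be generated by -IIXI, -ZIII, -IZII, +IIIZ, among other valid generating sets. Key observation: the block from step 4 through step 5 cancels to the identity and can be dropped.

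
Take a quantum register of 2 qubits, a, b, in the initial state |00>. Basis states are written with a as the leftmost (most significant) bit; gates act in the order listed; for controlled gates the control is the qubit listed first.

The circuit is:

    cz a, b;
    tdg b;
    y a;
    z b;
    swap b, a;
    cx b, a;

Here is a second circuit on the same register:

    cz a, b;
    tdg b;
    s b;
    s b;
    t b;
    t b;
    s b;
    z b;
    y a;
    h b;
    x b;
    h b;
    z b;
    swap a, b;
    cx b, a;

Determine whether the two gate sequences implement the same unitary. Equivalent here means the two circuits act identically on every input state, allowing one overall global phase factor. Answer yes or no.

Yes: on every input state the two circuits agree up to one overall phase factor.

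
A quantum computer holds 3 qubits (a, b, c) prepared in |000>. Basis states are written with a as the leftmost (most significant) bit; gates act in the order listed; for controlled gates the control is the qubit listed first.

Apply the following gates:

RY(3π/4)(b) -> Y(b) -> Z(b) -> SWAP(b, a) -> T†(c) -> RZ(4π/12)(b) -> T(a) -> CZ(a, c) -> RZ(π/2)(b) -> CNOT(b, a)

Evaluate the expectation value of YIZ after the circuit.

In the final state, YIZ has expectation 1/2.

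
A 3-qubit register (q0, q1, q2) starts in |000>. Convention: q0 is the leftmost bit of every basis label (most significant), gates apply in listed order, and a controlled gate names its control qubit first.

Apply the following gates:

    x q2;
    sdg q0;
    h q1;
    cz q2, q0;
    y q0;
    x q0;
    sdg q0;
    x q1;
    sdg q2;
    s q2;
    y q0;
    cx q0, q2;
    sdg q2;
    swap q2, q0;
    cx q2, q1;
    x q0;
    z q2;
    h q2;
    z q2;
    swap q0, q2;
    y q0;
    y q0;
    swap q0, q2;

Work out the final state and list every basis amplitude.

The final amplitudes are 0 on |000>, 0 on |001>, 0 on |010>, 0 on |011>, 1/2 on |100>, 1/2 on |101>, 1/2 on |110>, 1/2 on |111>.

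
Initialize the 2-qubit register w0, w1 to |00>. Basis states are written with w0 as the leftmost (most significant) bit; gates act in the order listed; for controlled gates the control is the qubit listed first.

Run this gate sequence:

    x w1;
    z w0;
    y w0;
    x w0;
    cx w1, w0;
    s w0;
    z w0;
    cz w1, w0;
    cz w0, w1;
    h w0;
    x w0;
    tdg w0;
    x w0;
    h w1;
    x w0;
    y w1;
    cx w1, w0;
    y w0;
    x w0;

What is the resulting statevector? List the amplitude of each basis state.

The resulting statevector has amplitude 1/2 on |00>, exp(3*I*pi/4)/2 on |01>, -exp(3*I*pi/4)/2 on |10>, -1/2 on |11>.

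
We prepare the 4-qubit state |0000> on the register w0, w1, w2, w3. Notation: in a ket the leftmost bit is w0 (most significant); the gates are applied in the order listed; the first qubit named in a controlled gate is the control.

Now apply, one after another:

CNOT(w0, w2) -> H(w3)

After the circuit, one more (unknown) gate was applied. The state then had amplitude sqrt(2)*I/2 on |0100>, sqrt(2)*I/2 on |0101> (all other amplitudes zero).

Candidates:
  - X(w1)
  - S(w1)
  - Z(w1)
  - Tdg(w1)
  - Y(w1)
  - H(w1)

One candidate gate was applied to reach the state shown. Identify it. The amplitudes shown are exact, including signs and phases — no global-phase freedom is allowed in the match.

The unique candidate consistent with the amplitudes is Y(w1).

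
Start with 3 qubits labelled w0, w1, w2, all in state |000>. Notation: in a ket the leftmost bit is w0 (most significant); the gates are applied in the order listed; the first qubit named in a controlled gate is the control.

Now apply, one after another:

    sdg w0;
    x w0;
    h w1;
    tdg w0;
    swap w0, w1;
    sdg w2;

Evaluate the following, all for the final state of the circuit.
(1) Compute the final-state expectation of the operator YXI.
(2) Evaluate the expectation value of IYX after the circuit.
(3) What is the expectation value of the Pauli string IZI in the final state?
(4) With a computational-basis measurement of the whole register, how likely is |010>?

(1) The observable YXI averages to 0.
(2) The expectation value of IYX is 0.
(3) In the final state, IZI has expectation -1.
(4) Outcome |010> occurs with probability 1/2.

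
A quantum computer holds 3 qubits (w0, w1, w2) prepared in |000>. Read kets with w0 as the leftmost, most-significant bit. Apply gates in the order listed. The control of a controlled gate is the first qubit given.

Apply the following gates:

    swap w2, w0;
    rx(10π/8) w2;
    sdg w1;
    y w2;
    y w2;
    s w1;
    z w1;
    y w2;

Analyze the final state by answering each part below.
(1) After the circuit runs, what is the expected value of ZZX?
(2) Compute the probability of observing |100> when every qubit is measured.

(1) In the final state, ZZX has expectation 0. Key observation: steps 3-6 multiply out to the identity, so the circuit reduces to the remaining gates.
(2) Outcome |100> occurs with probability 0.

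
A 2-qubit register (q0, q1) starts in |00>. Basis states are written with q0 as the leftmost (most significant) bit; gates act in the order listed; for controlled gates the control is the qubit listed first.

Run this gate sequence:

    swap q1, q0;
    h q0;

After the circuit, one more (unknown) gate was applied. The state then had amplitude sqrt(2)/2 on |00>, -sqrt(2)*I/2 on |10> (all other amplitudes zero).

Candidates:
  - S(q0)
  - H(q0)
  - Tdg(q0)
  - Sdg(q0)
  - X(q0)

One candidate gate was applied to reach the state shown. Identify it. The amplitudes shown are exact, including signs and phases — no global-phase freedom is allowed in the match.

The unique candidate consistent with the amplitudes is Sdg(q0).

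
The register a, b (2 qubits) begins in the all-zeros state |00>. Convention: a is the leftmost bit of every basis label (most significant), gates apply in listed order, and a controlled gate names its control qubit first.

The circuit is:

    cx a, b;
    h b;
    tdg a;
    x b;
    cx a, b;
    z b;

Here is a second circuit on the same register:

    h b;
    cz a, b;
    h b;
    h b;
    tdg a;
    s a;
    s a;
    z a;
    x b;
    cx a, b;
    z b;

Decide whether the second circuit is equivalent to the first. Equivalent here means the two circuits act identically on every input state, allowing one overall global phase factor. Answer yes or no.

Yes — the two circuits implement the same unitary up to a global phase.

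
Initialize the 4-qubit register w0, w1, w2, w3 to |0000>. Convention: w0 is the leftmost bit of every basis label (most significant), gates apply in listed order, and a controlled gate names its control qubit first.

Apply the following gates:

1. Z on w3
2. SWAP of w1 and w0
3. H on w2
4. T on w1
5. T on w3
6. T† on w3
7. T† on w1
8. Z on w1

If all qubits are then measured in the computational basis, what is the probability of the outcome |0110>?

The probability of measuring |0110> is 0. Key observation: gates 4-7 undo each other exactly, leaving only the rest of the circuit to track.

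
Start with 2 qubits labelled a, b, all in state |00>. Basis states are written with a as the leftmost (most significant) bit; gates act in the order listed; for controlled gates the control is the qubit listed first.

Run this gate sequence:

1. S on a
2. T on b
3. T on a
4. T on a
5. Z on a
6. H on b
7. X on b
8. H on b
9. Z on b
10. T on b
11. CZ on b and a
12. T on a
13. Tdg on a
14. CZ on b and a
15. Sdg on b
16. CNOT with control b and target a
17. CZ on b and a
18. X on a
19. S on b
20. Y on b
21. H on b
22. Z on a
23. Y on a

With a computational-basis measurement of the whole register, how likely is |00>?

A full measurement returns |00> with probability 1/2.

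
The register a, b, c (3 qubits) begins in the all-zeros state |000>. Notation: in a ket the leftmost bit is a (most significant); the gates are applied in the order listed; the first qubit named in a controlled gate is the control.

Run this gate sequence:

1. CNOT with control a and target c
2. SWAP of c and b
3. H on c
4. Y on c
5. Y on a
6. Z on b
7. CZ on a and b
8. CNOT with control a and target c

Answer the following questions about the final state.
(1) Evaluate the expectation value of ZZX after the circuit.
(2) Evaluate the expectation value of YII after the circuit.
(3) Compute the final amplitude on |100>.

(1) The expectation value of ZZX is 1.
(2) The observable YII averages to 0.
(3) The final state's coefficient on |100> equals -sqrt(2)/2.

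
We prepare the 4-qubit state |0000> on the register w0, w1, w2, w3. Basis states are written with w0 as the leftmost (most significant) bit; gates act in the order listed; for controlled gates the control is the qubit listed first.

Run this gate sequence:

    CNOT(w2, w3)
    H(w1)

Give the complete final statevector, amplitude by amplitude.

The final amplitudes are sqrt(2)/2 on |0000>, sqrt(2)/2 on |0100>, and 0 on every other basis state.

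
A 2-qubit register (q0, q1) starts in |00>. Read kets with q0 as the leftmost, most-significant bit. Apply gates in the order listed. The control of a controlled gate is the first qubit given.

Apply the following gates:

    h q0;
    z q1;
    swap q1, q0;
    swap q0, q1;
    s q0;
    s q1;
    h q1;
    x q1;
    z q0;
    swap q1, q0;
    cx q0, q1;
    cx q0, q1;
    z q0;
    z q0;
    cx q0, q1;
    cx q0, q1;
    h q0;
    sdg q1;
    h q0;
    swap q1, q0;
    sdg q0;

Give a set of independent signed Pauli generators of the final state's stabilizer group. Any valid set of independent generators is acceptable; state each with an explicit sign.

The final state is stabilized by the group generated by +YI, +IX; other independent generating sets are equally valid. Key observation: steps 11-16 multiply out to the identity, so the circuit reduces to the remaining gates.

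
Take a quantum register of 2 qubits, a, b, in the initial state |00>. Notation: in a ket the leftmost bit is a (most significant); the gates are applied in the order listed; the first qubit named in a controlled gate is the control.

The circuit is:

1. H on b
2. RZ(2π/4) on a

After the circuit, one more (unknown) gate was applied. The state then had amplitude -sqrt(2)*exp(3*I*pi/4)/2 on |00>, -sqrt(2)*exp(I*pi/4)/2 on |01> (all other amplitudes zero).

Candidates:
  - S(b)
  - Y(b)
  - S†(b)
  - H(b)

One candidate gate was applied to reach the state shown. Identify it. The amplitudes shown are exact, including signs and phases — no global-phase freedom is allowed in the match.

It was S†(b) that produced the state shown.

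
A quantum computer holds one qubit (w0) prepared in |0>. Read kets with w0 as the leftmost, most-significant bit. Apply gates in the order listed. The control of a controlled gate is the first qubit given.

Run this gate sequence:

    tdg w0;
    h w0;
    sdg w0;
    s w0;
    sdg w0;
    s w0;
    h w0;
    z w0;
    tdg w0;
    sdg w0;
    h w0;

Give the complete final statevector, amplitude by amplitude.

The final amplitudes are sqrt(2)/2 on |0>, sqrt(2)/2 on |1>. Key observation: steps 2-7 multiply out to the identity, so the circuit reduces to the remaining gates.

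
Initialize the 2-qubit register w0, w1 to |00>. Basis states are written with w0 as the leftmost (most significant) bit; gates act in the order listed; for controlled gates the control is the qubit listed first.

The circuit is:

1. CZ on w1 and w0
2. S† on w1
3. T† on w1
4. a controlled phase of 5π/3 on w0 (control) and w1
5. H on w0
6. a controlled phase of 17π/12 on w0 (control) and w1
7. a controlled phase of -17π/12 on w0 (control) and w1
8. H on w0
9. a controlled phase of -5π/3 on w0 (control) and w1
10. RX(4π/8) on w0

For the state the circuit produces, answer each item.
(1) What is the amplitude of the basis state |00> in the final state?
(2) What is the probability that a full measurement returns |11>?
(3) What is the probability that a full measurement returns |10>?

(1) The amplitude on |00> is sqrt(2)/2. Key observation: the block from step 4 through step 9 cancels to the identity and can be dropped.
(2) Outcome |11> occurs with probability 0.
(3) A full measurement returns |10> with probability 1/2.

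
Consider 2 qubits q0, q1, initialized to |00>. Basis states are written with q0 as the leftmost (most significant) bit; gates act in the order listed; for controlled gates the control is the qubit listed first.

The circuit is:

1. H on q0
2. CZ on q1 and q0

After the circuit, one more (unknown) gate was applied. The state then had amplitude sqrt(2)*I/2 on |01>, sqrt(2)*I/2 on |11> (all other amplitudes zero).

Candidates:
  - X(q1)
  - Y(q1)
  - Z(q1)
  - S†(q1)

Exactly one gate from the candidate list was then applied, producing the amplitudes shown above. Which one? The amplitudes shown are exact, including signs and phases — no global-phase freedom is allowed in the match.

It was Y(q1) that produced the state shown.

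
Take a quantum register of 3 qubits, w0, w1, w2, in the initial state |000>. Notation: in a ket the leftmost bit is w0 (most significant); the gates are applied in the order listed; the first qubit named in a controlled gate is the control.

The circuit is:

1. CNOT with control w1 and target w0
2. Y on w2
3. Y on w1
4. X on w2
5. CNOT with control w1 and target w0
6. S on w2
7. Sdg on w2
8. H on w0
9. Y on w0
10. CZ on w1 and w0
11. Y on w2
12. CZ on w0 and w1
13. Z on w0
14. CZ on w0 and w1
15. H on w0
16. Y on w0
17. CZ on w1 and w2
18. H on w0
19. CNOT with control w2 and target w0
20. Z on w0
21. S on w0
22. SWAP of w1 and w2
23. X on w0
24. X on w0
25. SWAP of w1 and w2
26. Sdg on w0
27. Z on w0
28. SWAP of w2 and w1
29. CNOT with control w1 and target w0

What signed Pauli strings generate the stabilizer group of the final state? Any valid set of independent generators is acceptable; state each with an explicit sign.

The stabilizer group can be generated by -XII, -IZI, -IIZ, among other valid generating sets. Key observation: the block from step 20 through step 27 cancels to the identity and can be dropped.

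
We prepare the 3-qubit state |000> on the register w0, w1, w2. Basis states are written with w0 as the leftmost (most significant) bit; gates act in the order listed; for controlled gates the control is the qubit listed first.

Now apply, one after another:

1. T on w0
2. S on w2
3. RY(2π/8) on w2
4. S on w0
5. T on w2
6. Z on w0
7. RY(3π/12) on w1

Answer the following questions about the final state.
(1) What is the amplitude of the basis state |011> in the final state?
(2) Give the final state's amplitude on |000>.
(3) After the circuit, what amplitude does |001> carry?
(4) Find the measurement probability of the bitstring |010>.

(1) The final state's coefficient on |011> equals (2 - sqrt(2))*exp(I*pi/4)/4.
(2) The final state's coefficient on |000> equals sqrt(2)/4 + 1/2.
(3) The amplitude on |001> is sqrt(2)*exp(I*pi/4)/4.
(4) The probability of measuring |010> is 1/8.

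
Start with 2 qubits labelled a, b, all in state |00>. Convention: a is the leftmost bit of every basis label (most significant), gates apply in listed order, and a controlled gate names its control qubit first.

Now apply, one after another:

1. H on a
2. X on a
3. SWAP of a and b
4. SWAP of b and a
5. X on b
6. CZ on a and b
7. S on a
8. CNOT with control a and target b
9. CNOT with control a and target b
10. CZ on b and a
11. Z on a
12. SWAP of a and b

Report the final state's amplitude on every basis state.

The resulting statevector has amplitude 0 on |00>, 0 on |01>, sqrt(2)/2 on |10>, -sqrt(2)*I/2 on |11>. Key observation: the block from step 8 through step 9 cancels to the identity and can be dropped.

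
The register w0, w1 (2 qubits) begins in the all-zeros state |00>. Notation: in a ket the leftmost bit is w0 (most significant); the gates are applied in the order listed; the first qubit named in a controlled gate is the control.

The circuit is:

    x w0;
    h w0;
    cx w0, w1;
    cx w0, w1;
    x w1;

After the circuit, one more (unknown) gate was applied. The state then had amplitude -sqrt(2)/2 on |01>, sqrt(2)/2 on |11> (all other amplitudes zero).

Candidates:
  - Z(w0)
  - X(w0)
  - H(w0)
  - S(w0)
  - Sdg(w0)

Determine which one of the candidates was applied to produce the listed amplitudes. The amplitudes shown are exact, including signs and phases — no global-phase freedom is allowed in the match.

The unique candidate consistent with the amplitudes is X(w0). Key observation: steps 3-4 multiply out to the identity, so the circuit reduces to the remaining gates.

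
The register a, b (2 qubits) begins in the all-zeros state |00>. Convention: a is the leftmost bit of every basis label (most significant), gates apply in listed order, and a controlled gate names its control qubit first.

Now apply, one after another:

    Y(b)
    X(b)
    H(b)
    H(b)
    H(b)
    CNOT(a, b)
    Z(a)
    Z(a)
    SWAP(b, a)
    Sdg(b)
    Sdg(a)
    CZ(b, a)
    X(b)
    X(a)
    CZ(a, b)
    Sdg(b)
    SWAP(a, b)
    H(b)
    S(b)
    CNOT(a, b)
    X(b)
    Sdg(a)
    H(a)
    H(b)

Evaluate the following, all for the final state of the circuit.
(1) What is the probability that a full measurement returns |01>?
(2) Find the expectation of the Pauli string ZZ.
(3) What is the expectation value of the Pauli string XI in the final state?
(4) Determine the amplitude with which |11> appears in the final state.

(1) Outcome |01> occurs with probability 1/2.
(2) The observable ZZ averages to 0.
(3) In the final state, XI has expectation -1.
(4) The final state's coefficient on |11> equals 1/2 - I/2.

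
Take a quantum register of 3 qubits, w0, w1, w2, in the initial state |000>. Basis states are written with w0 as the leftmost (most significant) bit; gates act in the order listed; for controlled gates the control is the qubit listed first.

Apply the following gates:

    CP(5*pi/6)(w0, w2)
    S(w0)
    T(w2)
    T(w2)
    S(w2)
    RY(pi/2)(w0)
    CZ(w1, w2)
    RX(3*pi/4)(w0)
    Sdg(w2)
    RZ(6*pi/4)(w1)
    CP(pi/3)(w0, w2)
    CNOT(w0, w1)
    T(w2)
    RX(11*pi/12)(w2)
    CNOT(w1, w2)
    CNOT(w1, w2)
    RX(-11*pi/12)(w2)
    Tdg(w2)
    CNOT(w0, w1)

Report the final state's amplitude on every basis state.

After the circuit, the state carries amplitude sqrt(2)*(-sqrt(2 - sqrt(2)) + I*sqrt(sqrt(2) + 2))*exp(I*pi/4)/4 on |000>, sqrt(2)*(-sqrt(2 - sqrt(2)) + I*sqrt(sqrt(2) + 2))*exp(I*pi/4)/4 on |100>, and 0 on every other basis state. Key observation: gates 12-19 undo each other exactly, leaving only the rest of the circuit to track.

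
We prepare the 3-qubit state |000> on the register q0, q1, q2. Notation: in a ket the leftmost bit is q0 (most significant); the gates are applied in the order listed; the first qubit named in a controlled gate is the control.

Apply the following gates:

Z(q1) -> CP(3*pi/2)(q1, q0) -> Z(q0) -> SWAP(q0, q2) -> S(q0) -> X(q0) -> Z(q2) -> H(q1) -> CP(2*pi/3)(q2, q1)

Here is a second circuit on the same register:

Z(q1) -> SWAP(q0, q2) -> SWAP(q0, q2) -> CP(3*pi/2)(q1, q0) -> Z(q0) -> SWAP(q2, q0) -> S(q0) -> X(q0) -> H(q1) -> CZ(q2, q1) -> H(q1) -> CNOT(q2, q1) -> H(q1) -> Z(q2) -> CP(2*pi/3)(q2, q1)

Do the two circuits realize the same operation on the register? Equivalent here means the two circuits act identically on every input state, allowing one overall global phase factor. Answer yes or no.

Yes: on every input state the two circuits agree up to one overall phase factor.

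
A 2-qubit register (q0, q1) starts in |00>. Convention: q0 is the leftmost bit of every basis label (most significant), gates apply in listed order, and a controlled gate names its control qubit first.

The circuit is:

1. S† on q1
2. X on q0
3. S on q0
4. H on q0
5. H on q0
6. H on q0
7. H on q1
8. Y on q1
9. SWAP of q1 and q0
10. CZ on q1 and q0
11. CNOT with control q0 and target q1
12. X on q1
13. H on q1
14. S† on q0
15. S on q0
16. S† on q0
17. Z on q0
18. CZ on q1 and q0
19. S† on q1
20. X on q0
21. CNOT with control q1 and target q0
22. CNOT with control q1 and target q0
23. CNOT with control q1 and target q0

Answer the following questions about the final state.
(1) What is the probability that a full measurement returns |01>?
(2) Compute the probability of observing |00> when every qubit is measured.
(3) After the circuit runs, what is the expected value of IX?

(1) Outcome |01> occurs with probability 1/2.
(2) A full measurement returns |00> with probability 1/2.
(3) The expectation value of IX is -1.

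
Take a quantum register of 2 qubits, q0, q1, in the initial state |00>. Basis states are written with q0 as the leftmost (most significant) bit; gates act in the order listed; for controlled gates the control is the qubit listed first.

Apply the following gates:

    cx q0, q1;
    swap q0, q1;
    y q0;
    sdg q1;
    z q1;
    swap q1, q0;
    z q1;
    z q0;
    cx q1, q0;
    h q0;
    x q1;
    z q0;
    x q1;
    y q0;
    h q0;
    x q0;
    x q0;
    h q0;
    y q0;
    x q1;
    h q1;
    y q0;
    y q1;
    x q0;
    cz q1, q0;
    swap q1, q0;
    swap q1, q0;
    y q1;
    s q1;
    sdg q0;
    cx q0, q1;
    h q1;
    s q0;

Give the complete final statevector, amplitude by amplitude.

The final amplitudes are sqrt(2)*(1 + I)/4 on |00>, sqrt(2)*(1 - I)/4 on |01>, sqrt(2)*(1 - I)/4 on |10>, sqrt(2)*(-1 - I)/4 on |11>. Key observation: steps 13-20 multiply out to the identity, so the circuit reduces to the remaining gates.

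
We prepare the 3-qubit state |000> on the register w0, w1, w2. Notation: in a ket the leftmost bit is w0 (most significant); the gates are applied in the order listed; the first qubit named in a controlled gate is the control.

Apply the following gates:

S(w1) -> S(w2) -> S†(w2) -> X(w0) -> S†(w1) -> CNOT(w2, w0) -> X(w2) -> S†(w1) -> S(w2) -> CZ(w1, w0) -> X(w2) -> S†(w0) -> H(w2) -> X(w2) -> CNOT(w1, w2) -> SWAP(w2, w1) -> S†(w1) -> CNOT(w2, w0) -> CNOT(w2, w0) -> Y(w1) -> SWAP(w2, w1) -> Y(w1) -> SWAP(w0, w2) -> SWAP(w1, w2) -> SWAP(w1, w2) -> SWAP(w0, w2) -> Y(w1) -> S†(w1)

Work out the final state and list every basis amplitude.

The resulting statevector has amplitude -sqrt(2)/2 on |100>, sqrt(2)*I/2 on |101>, and 0 on every other basis state. Key observation: steps 22-27 multiply out to the identity, so the circuit reduces to the remaining gates.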